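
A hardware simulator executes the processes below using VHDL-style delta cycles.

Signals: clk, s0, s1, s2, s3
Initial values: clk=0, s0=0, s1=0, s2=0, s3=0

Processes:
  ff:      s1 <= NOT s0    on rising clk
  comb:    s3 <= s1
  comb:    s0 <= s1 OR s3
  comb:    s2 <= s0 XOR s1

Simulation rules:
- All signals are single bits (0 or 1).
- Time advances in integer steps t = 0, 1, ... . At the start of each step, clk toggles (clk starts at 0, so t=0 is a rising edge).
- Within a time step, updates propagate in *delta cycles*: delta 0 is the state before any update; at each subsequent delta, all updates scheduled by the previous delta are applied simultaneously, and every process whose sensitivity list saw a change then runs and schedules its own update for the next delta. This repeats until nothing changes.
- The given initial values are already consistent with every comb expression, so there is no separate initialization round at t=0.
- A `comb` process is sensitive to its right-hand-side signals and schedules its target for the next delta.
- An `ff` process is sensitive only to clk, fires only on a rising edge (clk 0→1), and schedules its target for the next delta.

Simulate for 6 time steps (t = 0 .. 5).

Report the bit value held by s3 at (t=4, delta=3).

t=0 Δ0: s1=0 s0=0 clk=0 s2=0 s3=0
  Δ1: clk:0→1
  Δ2: s1:0→1
  Δ3: s0:0→1, s2:0→1, s3:0→1
  Δ4: s2:1→0
  (4Δ to stable)
t=1 Δ0: s1=1 s0=1 clk=1 s2=0 s3=1
  Δ1: clk:1→0
  (1Δ to stable)
t=2 Δ0: s1=1 s0=1 clk=0 s2=0 s3=1
  Δ1: clk:0→1
  Δ2: s1:1→0
  Δ3: s2:0→1, s3:1→0
  Δ4: s0:1→0
  Δ5: s2:1→0
  (5Δ to stable)
t=3 Δ0: s1=0 s0=0 clk=1 s2=0 s3=0
  Δ1: clk:1→0
  (1Δ to stable)
t=4 Δ0: s1=0 s0=0 clk=0 s2=0 s3=0
  Δ1: clk:0→1
  Δ2: s1:0→1
  Δ3: s0:0→1, s2:0→1, s3:0→1
  Δ4: s2:1→0
  (4Δ to stable)
t=5 Δ0: s1=1 s0=1 clk=1 s2=0 s3=1
  Δ1: clk:1→0
  (1Δ to stable)

1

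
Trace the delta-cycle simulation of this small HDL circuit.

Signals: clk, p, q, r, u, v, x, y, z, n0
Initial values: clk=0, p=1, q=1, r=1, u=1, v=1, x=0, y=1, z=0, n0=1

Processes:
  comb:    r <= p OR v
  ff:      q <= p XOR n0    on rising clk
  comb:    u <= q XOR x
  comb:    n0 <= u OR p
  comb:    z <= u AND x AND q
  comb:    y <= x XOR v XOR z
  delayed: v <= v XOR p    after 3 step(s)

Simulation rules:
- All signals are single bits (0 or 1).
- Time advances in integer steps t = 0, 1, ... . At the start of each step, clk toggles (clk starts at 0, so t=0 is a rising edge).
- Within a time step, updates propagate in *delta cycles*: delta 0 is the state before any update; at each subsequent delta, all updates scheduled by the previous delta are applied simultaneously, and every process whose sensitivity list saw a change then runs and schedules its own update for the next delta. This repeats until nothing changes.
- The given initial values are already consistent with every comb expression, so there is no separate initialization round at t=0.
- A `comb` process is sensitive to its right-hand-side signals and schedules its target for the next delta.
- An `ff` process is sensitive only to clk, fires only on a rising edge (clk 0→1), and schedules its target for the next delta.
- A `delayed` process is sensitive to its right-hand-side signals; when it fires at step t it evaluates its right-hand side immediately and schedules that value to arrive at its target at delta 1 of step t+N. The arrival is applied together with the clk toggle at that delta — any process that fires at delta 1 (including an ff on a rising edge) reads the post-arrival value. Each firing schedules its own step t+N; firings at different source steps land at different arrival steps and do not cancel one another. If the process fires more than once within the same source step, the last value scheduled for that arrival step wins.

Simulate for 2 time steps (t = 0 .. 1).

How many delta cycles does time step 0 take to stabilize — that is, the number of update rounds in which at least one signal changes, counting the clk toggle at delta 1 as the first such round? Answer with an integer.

[bits: clk,r,x,u,y,z,v,q,n0,p]
t=0: Δ0=0101101111 Δ1=1101101111 Δ2=1101101011 Δ3=1100101011 | 3Δ
t=1: Δ0=1100101011 Δ1=0100101011 | 1Δ

3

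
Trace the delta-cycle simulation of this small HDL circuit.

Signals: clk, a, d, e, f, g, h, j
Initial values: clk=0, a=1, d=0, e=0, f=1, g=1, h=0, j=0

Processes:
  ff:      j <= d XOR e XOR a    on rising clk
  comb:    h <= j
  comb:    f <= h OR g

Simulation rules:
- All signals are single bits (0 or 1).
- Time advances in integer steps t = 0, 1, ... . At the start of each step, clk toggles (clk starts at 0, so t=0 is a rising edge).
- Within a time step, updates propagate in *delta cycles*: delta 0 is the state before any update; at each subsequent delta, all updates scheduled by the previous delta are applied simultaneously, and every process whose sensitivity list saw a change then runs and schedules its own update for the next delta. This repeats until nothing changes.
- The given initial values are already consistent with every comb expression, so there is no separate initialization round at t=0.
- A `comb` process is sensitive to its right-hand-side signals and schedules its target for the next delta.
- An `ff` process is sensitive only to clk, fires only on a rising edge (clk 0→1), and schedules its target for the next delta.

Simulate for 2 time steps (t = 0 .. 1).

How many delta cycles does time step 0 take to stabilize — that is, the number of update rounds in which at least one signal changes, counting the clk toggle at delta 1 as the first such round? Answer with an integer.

3

t=0 Δ0: d=0 clk=0 a=1 h=0 j=0 g=1 f=1 e=0
  Δ1: clk:0→1
  Δ2: j:0→1
  Δ3: h:0→1
  (3Δ to stable)
t=1 Δ0: d=0 clk=1 a=1 h=1 j=1 g=1 f=1 e=0
  Δ1: clk:1→0
  (1Δ to stable)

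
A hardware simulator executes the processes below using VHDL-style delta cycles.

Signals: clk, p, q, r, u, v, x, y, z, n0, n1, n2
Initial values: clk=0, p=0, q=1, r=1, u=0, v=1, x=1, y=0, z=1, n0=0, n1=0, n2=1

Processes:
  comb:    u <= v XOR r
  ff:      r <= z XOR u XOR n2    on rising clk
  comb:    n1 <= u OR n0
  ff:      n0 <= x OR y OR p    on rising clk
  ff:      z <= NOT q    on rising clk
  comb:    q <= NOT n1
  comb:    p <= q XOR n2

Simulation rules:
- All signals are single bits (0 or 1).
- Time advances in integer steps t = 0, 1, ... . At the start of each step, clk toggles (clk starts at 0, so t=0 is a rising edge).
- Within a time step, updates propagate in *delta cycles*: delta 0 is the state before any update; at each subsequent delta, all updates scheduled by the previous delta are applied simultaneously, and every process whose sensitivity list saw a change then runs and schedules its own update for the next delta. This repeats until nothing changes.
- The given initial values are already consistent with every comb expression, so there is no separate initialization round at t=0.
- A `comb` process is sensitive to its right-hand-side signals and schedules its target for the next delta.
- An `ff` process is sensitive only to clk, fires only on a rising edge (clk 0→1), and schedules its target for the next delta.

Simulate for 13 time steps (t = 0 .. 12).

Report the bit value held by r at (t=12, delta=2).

[bits: r,z,x,q,n1,v,u,n2,y,p,clk,n0]
t=0: Δ0=111101010000 Δ1=111101010010 Δ2=001101010011 Δ3=001111110011 Δ4=001011110011 Δ5=001011110111 | 5Δ
t=1: Δ0=001011110111 Δ1=001011110101 | 1Δ
t=2: Δ0=001011110101 Δ1=001011110111 Δ2=011011110111 | 2Δ
t=3: Δ0=011011110111 Δ1=011011110101 | 1Δ
t=4: Δ0=011011110101 Δ1=011011110111 Δ2=111011110111 Δ3=111011010111 | 3Δ
t=5: Δ0=111011010111 Δ1=111011010101 | 1Δ
t=6: Δ0=111011010101 Δ1=111011010111 Δ2=011011010111 Δ3=011011110111 | 3Δ
t=7: Δ0=011011110111 Δ1=011011110101 | 1Δ
t=8: Δ0=011011110101 Δ1=011011110111 Δ2=111011110111 Δ3=111011010111 | 3Δ
t=9: Δ0=111011010111 Δ1=111011010101 | 1Δ
t=10: Δ0=111011010101 Δ1=111011010111 Δ2=011011010111 Δ3=011011110111 | 3Δ
t=11: Δ0=011011110111 Δ1=011011110101 | 1Δ
t=12: Δ0=011011110101 Δ1=011011110111 Δ2=111011110111 Δ3=111011010111 | 3Δ

1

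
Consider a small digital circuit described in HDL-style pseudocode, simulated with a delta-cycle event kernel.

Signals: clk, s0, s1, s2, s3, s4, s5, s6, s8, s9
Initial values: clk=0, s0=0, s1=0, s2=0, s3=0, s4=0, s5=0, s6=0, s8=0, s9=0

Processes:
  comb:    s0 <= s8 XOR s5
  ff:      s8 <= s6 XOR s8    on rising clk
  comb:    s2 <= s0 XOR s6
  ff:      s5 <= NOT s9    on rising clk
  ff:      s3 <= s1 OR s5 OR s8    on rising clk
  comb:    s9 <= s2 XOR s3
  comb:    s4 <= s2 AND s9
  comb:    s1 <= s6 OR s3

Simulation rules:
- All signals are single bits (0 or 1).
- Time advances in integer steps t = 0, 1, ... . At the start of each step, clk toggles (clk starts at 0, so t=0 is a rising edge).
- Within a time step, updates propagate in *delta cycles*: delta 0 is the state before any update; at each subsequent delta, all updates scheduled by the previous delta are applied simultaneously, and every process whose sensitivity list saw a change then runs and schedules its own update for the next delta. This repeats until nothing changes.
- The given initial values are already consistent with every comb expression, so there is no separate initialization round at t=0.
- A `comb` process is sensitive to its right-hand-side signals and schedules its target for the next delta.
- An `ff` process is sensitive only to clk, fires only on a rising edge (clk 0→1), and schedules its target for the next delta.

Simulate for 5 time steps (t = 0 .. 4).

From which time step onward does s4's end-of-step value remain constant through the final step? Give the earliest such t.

t0.Δ0 s4=0 s8=0 s6=0 s1=0 s9=0 s0=0 s3=0 s2=0 clk=0 s5=0
t0.Δ1 s4=0 s8=0 s6=0 s1=0 s9=0 s0=0 s3=0 s2=0 clk=1 s5=0
t0.Δ2 s4=0 s8=0 s6=0 s1=0 s9=0 s0=0 s3=0 s2=0 clk=1 s5=1
t0.Δ3 s4=0 s8=0 s6=0 s1=0 s9=0 s0=1 s3=0 s2=0 clk=1 s5=1
t0.Δ4 s4=0 s8=0 s6=0 s1=0 s9=0 s0=1 s3=0 s2=1 clk=1 s5=1
t0.Δ5 s4=0 s8=0 s6=0 s1=0 s9=1 s0=1 s3=0 s2=1 clk=1 s5=1
t0.Δ6 s4=1 s8=0 s6=0 s1=0 s9=1 s0=1 s3=0 s2=1 clk=1 s5=1
t1.Δ0 s4=1 s8=0 s6=0 s1=0 s9=1 s0=1 s3=0 s2=1 clk=1 s5=1
t1.Δ1 s4=1 s8=0 s6=0 s1=0 s9=1 s0=1 s3=0 s2=1 clk=0 s5=1
t2.Δ0 s4=1 s8=0 s6=0 s1=0 s9=1 s0=1 s3=0 s2=1 clk=0 s5=1
t2.Δ1 s4=1 s8=0 s6=0 s1=0 s9=1 s0=1 s3=0 s2=1 clk=1 s5=1
t2.Δ2 s4=1 s8=0 s6=0 s1=0 s9=1 s0=1 s3=1 s2=1 clk=1 s5=0
t2.Δ3 s4=1 s8=0 s6=0 s1=1 s9=0 s0=0 s3=1 s2=1 clk=1 s5=0
t2.Δ4 s4=0 s8=0 s6=0 s1=1 s9=0 s0=0 s3=1 s2=0 clk=1 s5=0
t2.Δ5 s4=0 s8=0 s6=0 s1=1 s9=1 s0=0 s3=1 s2=0 clk=1 s5=0
t3.Δ0 s4=0 s8=0 s6=0 s1=1 s9=1 s0=0 s3=1 s2=0 clk=1 s5=0
t3.Δ1 s4=0 s8=0 s6=0 s1=1 s9=1 s0=0 s3=1 s2=0 clk=0 s5=0
t4.Δ0 s4=0 s8=0 s6=0 s1=1 s9=1 s0=0 s3=1 s2=0 clk=0 s5=0
t4.Δ1 s4=0 s8=0 s6=0 s1=1 s9=1 s0=0 s3=1 s2=0 clk=1 s5=0

2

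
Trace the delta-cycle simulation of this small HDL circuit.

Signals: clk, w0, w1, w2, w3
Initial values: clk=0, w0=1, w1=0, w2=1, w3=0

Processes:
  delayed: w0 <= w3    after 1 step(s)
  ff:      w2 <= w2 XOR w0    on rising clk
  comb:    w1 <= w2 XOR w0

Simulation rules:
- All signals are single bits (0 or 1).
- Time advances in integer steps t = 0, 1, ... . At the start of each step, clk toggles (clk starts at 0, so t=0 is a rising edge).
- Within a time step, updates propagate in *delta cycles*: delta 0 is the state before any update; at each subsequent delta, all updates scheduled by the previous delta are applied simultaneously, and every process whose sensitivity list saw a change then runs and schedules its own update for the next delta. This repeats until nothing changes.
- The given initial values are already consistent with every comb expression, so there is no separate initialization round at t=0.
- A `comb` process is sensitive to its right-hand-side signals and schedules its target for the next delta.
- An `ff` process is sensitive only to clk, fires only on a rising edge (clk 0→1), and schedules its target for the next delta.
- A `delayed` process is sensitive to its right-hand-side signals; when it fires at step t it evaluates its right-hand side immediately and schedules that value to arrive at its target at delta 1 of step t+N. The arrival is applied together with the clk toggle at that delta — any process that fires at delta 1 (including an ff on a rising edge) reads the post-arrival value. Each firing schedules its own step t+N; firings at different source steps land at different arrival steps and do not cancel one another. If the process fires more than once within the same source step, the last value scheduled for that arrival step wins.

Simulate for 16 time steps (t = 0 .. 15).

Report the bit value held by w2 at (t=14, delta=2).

1

t0.Δ0 w0=1 w2=1 w1=0 w3=0 clk=0
t0.Δ1 w0=1 w2=1 w1=0 w3=0 clk=1
t0.Δ2 w0=1 w2=0 w1=0 w3=0 clk=1
t0.Δ3 w0=1 w2=0 w1=1 w3=0 clk=1
t1.Δ0 w0=1 w2=0 w1=1 w3=0 clk=1
t1.Δ1 w0=1 w2=0 w1=1 w3=0 clk=0
t2.Δ0 w0=1 w2=0 w1=1 w3=0 clk=0
t2.Δ1 w0=1 w2=0 w1=1 w3=0 clk=1
t2.Δ2 w0=1 w2=1 w1=1 w3=0 clk=1
t2.Δ3 w0=1 w2=1 w1=0 w3=0 clk=1
t3.Δ0 w0=1 w2=1 w1=0 w3=0 clk=1
t3.Δ1 w0=1 w2=1 w1=0 w3=0 clk=0
t4.Δ0 w0=1 w2=1 w1=0 w3=0 clk=0
t4.Δ1 w0=1 w2=1 w1=0 w3=0 clk=1
t4.Δ2 w0=1 w2=0 w1=0 w3=0 clk=1
t4.Δ3 w0=1 w2=0 w1=1 w3=0 clk=1
t5.Δ0 w0=1 w2=0 w1=1 w3=0 clk=1
t5.Δ1 w0=1 w2=0 w1=1 w3=0 clk=0
t6.Δ0 w0=1 w2=0 w1=1 w3=0 clk=0
t6.Δ1 w0=1 w2=0 w1=1 w3=0 clk=1
t6.Δ2 w0=1 w2=1 w1=1 w3=0 clk=1
t6.Δ3 w0=1 w2=1 w1=0 w3=0 clk=1
t7.Δ0 w0=1 w2=1 w1=0 w3=0 clk=1
t7.Δ1 w0=1 w2=1 w1=0 w3=0 clk=0
t8.Δ0 w0=1 w2=1 w1=0 w3=0 clk=0
t8.Δ1 w0=1 w2=1 w1=0 w3=0 clk=1
t8.Δ2 w0=1 w2=0 w1=0 w3=0 clk=1
t8.Δ3 w0=1 w2=0 w1=1 w3=0 clk=1
t9.Δ0 w0=1 w2=0 w1=1 w3=0 clk=1
t9.Δ1 w0=1 w2=0 w1=1 w3=0 clk=0
t10.Δ0 w0=1 w2=0 w1=1 w3=0 clk=0
t10.Δ1 w0=1 w2=0 w1=1 w3=0 clk=1
t10.Δ2 w0=1 w2=1 w1=1 w3=0 clk=1
t10.Δ3 w0=1 w2=1 w1=0 w3=0 clk=1
t11.Δ0 w0=1 w2=1 w1=0 w3=0 clk=1
t11.Δ1 w0=1 w2=1 w1=0 w3=0 clk=0
t12.Δ0 w0=1 w2=1 w1=0 w3=0 clk=0
t12.Δ1 w0=1 w2=1 w1=0 w3=0 clk=1
t12.Δ2 w0=1 w2=0 w1=0 w3=0 clk=1
t12.Δ3 w0=1 w2=0 w1=1 w3=0 clk=1
t13.Δ0 w0=1 w2=0 w1=1 w3=0 clk=1
t13.Δ1 w0=1 w2=0 w1=1 w3=0 clk=0
t14.Δ0 w0=1 w2=0 w1=1 w3=0 clk=0
t14.Δ1 w0=1 w2=0 w1=1 w3=0 clk=1
t14.Δ2 w0=1 w2=1 w1=1 w3=0 clk=1
t14.Δ3 w0=1 w2=1 w1=0 w3=0 clk=1
t15.Δ0 w0=1 w2=1 w1=0 w3=0 clk=1
t15.Δ1 w0=1 w2=1 w1=0 w3=0 clk=0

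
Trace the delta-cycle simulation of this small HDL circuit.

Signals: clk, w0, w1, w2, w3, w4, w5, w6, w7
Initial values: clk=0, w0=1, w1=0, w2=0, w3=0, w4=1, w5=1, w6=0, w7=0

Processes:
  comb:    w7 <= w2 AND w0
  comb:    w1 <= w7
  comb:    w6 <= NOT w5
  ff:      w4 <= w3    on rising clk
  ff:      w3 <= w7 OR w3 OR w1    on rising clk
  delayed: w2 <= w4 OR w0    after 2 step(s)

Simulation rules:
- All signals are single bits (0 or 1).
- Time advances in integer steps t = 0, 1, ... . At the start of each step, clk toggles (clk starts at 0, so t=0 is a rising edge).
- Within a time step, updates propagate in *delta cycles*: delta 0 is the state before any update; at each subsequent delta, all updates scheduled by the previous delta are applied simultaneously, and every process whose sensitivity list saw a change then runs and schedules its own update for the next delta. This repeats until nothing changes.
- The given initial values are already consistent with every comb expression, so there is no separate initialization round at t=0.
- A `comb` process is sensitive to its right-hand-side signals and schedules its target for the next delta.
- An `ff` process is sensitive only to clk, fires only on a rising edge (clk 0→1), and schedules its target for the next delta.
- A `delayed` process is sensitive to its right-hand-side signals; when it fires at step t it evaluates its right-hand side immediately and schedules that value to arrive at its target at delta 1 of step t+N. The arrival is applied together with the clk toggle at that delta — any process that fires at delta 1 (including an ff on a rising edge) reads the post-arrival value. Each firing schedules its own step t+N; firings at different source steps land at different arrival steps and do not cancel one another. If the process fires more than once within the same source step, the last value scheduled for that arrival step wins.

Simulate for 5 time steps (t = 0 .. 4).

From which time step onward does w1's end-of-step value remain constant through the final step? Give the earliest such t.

t=0 Δ0: clk=0 w7=0 w1=0 w6=0 w5=1 w0=1 w4=1 w3=0 w2=0
  Δ1: clk:0→1
  Δ2: w4:1→0
  (2Δ to stable)
t=1 Δ0: clk=1 w7=0 w1=0 w6=0 w5=1 w0=1 w4=0 w3=0 w2=0
  Δ1: clk:1→0
  (1Δ to stable)
t=2 Δ0: clk=0 w7=0 w1=0 w6=0 w5=1 w0=1 w4=0 w3=0 w2=0
  Δ1: clk:0→1, w2:0→1
  Δ2: w7:0→1
  Δ3: w1:0→1
  (3Δ to stable)
t=3 Δ0: clk=1 w7=1 w1=1 w6=0 w5=1 w0=1 w4=0 w3=0 w2=1
  Δ1: clk:1→0
  (1Δ to stable)
t=4 Δ0: clk=0 w7=1 w1=1 w6=0 w5=1 w0=1 w4=0 w3=0 w2=1
  Δ1: clk:0→1
  Δ2: w3:0→1
  (2Δ to stable)

2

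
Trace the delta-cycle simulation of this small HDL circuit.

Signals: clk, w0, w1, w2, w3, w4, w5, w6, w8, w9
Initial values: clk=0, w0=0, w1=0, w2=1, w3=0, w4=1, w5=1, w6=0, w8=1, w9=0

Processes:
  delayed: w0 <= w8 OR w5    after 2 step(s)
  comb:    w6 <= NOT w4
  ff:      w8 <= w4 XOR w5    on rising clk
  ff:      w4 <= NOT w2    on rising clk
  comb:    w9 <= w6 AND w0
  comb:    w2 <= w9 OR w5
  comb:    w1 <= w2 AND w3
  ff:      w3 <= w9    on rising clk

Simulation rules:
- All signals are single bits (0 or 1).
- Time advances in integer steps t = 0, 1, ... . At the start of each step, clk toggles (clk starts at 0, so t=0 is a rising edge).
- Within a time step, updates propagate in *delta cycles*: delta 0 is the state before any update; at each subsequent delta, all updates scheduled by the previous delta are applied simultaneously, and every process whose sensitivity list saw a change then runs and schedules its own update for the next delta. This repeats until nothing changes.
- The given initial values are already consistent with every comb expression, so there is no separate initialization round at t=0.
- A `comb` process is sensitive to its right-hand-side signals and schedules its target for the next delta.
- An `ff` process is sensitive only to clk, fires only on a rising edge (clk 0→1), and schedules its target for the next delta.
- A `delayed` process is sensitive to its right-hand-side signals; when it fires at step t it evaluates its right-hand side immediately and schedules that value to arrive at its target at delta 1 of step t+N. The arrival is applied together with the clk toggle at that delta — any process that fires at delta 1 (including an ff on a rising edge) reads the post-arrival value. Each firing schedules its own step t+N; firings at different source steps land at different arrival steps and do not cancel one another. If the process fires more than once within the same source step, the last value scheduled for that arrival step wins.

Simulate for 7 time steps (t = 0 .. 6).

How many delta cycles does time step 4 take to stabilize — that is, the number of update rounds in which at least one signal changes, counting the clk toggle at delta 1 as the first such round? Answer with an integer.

3

t=0 Δ0: w3=0 w0=0 w2=1 w9=0 w4=1 clk=0 w6=0 w1=0 w8=1 w5=1
  Δ1: clk:0→1
  Δ2: w4:1→0, w8:1→0
  Δ3: w6:0→1
  (3Δ to stable)
t=1 Δ0: w3=0 w0=0 w2=1 w9=0 w4=0 clk=1 w6=1 w1=0 w8=0 w5=1
  Δ1: clk:1→0
  (1Δ to stable)
t=2 Δ0: w3=0 w0=0 w2=1 w9=0 w4=0 clk=0 w6=1 w1=0 w8=0 w5=1
  Δ1: w0:0→1, clk:0→1
  Δ2: w9:0→1, w8:0→1
  (2Δ to stable)
t=3 Δ0: w3=0 w0=1 w2=1 w9=1 w4=0 clk=1 w6=1 w1=0 w8=1 w5=1
  Δ1: clk:1→0
  (1Δ to stable)
t=4 Δ0: w3=0 w0=1 w2=1 w9=1 w4=0 clk=0 w6=1 w1=0 w8=1 w5=1
  Δ1: clk:0→1
  Δ2: w3:0→1
  Δ3: w1:0→1
  (3Δ to stable)
t=5 Δ0: w3=1 w0=1 w2=1 w9=1 w4=0 clk=1 w6=1 w1=1 w8=1 w5=1
  Δ1: clk:1→0
  (1Δ to stable)
t=6 Δ0: w3=1 w0=1 w2=1 w9=1 w4=0 clk=0 w6=1 w1=1 w8=1 w5=1
  Δ1: clk:0→1
  (1Δ to stable)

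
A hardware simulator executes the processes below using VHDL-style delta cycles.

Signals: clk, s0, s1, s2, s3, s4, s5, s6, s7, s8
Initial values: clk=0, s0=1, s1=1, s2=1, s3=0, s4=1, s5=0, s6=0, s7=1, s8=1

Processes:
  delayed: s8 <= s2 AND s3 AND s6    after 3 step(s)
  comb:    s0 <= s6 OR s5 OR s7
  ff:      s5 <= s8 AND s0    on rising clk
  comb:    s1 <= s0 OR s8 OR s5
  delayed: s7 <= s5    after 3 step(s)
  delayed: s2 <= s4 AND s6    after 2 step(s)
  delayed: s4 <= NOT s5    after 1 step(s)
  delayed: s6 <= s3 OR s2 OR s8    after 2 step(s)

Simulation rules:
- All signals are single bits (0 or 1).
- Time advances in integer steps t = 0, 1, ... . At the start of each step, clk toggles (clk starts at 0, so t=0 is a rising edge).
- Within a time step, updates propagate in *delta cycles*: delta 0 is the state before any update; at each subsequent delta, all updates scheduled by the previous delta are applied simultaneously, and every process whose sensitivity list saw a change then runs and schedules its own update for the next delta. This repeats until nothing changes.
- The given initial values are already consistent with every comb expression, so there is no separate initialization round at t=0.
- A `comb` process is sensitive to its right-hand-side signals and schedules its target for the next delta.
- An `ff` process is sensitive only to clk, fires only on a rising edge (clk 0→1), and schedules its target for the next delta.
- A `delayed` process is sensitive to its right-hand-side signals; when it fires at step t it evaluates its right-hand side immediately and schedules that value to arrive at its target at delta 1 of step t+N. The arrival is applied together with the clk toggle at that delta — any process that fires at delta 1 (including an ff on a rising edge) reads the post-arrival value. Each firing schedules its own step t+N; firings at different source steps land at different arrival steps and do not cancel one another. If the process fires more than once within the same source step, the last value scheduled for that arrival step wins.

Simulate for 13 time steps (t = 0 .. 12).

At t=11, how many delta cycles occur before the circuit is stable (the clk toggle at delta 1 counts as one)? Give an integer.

3

[bits: s3,s7,s4,s1,s0,s8,s6,s5,clk,s2]
t=0: Δ0=0111110001 Δ1=0111110011 Δ2=0111110111 | 2Δ
t=1: Δ0=0111110111 Δ1=0101110101 | 1Δ
t=2: Δ0=0101110101 Δ1=0101110111 | 1Δ
t=3: Δ0=0101110111 Δ1=0101110100 | 1Δ
t=4: Δ0=0101110100 Δ1=0101110110 | 1Δ
t=5: Δ0=0101110110 Δ1=0101111100 | 1Δ
t=6: Δ0=0101111100 Δ1=0101101110 Δ2=0101101010 | 2Δ
t=7: Δ0=0101101010 Δ1=0111101000 | 1Δ
t=8: Δ0=0111101000 Δ1=0111100010 | 1Δ
t=9: Δ0=0111100010 Δ1=0011100001 Δ2=0011000001 Δ3=0010000001 | 3Δ
t=10: Δ0=0010000001 Δ1=0010000010 | 1Δ
t=11: Δ0=0010000010 Δ1=0010001000 Δ2=0010101000 Δ3=0011101000 | 3Δ
t=12: Δ0=0011101000 Δ1=0011100010 Δ2=0011000010 Δ3=0010000010 | 3Δ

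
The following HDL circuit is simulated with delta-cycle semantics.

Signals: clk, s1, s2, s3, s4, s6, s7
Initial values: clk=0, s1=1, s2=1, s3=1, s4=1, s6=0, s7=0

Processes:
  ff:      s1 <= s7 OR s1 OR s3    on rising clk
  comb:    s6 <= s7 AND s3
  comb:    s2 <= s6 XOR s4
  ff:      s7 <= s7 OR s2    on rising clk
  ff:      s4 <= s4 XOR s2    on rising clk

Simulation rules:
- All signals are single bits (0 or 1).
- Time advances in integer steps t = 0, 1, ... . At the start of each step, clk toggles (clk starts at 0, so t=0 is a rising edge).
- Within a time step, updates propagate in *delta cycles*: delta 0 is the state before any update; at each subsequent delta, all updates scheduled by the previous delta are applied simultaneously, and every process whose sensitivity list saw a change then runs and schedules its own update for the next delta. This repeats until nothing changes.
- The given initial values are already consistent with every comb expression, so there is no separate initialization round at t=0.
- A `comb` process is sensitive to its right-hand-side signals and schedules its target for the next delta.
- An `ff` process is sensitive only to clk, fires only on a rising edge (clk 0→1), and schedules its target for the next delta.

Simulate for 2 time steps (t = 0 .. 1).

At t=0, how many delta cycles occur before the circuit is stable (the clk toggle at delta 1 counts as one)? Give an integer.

[bits: s6,s4,s7,s3,s2,s1,clk]
t=0: Δ0=0101110 Δ1=0101111 Δ2=0011111 Δ3=1011011 Δ4=1011111 | 4Δ
t=1: Δ0=1011111 Δ1=1011110 | 1Δ

4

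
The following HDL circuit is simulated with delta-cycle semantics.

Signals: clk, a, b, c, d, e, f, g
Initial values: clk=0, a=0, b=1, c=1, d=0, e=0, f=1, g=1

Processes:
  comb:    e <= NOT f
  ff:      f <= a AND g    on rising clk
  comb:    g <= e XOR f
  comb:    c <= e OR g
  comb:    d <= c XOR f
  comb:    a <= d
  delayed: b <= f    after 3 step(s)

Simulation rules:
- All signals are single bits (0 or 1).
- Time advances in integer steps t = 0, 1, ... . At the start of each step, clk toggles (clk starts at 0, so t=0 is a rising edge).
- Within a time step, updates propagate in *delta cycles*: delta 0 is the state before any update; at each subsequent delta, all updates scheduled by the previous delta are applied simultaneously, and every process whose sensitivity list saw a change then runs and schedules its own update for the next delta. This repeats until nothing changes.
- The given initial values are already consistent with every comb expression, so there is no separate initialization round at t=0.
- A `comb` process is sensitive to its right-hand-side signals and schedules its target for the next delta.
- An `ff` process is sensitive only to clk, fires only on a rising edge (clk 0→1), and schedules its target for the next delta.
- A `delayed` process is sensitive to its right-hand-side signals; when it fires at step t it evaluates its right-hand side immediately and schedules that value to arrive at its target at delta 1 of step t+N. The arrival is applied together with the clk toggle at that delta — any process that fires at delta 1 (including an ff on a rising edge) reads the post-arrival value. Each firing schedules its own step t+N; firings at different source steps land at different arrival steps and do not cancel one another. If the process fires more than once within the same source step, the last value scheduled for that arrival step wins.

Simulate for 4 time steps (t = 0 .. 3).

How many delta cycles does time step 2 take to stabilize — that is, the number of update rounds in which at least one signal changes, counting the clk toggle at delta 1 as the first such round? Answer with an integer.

t=0 Δ0: f=1 d=0 b=1 a=0 clk=0 g=1 e=0 c=1
  Δ1: clk:0→1
  Δ2: f:1→0
  Δ3: d:0→1, g:1→0, e:0→1
  Δ4: a:0→1, g:0→1
  (4Δ to stable)
t=1 Δ0: f=0 d=1 b=1 a=1 clk=1 g=1 e=1 c=1
  Δ1: clk:1→0
  (1Δ to stable)
t=2 Δ0: f=0 d=1 b=1 a=1 clk=0 g=1 e=1 c=1
  Δ1: clk:0→1
  Δ2: f:0→1
  Δ3: d:1→0, g:1→0, e:1→0
  Δ4: a:1→0, g:0→1, c:1→0
  Δ5: d:0→1, c:0→1
  Δ6: d:1→0, a:0→1
  Δ7: a:1→0
  (7Δ to stable)
t=3 Δ0: f=1 d=0 b=1 a=0 clk=1 g=1 e=0 c=1
  Δ1: b:1→0, clk:1→0
  (1Δ to stable)

7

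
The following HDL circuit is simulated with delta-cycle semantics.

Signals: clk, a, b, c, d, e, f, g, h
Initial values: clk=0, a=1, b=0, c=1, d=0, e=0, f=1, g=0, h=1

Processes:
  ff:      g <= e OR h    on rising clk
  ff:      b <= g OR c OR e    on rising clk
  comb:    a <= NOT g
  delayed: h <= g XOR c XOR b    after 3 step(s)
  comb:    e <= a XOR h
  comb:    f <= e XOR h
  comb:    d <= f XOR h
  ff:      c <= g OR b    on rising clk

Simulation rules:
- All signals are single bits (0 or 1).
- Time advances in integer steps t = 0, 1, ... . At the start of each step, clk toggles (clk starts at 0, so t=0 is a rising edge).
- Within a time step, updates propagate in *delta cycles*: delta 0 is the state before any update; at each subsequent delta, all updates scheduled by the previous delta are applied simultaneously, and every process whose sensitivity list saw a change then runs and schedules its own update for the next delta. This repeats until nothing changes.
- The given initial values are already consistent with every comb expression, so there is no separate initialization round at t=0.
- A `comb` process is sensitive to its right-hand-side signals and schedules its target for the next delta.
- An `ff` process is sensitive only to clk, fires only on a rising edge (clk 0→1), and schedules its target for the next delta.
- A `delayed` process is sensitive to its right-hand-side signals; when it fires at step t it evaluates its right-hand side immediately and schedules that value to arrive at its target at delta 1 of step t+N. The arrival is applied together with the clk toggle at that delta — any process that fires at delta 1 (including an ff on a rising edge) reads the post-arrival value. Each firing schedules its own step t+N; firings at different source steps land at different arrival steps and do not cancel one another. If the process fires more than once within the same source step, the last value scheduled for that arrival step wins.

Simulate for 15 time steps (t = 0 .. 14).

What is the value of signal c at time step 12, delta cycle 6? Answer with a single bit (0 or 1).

[bits: e,a,b,h,d,g,f,clk,c]
t=0: Δ0=010100101 Δ1=010100111 Δ2=011101110 Δ3=001101110 Δ4=101101110 Δ5=101101010 Δ6=101111010 | 6Δ
t=1: Δ0=101111010 Δ1=101111000 | 1Δ
t=2: Δ0=101111000 Δ1=101111010 Δ2=101111011 | 2Δ
t=3: Δ0=101111011 Δ1=101011001 Δ2=001001101 Δ3=001011001 Δ4=001001001 | 4Δ
t=4: Δ0=001001001 Δ1=001001011 Δ2=001000011 Δ3=011000011 Δ4=111000011 Δ5=111000111 Δ6=111010111 | 6Δ
t=5: Δ0=111010111 Δ1=111110101 Δ2=011100001 Δ3=011110101 Δ4=011100101 | 4Δ
t=6: Δ0=011100101 Δ1=011100111 Δ2=011101111 Δ3=001101111 Δ4=101101111 Δ5=101101011 Δ6=101111011 | 6Δ
t=7: Δ0=101111011 Δ1=101011001 Δ2=001001101 Δ3=001011001 Δ4=001001001 | 4Δ
t=8: Δ0=001001001 Δ1=001001011 Δ2=001000011 Δ3=011000011 Δ4=111000011 Δ5=111000111 Δ6=111010111 | 6Δ
t=9: Δ0=111010111 Δ1=111110101 Δ2=011100001 Δ3=011110101 Δ4=011100101 | 4Δ
t=10: Δ0=011100101 Δ1=011100111 Δ2=011101111 Δ3=001101111 Δ4=101101111 Δ5=101101011 Δ6=101111011 | 6Δ
t=11: Δ0=101111011 Δ1=101011001 Δ2=001001101 Δ3=001011001 Δ4=001001001 | 4Δ
t=12: Δ0=001001001 Δ1=001001011 Δ2=001000011 Δ3=011000011 Δ4=111000011 Δ5=111000111 Δ6=111010111 | 6Δ
t=13: Δ0=111010111 Δ1=111110101 Δ2=011100001 Δ3=011110101 Δ4=011100101 | 4Δ
t=14: Δ0=011100101 Δ1=011100111 Δ2=011101111 Δ3=001101111 Δ4=101101111 Δ5=101101011 Δ6=101111011 | 6Δ

1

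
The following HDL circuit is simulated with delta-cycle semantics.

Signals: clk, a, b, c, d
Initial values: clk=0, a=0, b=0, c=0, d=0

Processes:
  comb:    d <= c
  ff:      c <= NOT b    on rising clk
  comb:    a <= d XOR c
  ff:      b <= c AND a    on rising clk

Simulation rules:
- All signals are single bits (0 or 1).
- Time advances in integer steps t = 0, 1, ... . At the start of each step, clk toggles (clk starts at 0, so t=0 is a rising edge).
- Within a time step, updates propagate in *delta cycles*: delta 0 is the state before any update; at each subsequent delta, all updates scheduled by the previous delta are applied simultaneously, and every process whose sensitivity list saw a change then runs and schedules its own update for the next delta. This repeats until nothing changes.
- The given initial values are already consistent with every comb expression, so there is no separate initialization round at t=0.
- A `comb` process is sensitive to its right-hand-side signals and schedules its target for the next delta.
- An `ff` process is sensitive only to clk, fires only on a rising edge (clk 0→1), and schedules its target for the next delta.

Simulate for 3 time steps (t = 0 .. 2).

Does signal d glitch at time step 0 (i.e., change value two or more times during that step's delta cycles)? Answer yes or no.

no

[bits: a,c,b,clk,d]
t=0: Δ0=00000 Δ1=00010 Δ2=01010 Δ3=11011 Δ4=01011 | 4Δ
t=1: Δ0=01011 Δ1=01001 | 1Δ
t=2: Δ0=01001 Δ1=01011 | 1Δ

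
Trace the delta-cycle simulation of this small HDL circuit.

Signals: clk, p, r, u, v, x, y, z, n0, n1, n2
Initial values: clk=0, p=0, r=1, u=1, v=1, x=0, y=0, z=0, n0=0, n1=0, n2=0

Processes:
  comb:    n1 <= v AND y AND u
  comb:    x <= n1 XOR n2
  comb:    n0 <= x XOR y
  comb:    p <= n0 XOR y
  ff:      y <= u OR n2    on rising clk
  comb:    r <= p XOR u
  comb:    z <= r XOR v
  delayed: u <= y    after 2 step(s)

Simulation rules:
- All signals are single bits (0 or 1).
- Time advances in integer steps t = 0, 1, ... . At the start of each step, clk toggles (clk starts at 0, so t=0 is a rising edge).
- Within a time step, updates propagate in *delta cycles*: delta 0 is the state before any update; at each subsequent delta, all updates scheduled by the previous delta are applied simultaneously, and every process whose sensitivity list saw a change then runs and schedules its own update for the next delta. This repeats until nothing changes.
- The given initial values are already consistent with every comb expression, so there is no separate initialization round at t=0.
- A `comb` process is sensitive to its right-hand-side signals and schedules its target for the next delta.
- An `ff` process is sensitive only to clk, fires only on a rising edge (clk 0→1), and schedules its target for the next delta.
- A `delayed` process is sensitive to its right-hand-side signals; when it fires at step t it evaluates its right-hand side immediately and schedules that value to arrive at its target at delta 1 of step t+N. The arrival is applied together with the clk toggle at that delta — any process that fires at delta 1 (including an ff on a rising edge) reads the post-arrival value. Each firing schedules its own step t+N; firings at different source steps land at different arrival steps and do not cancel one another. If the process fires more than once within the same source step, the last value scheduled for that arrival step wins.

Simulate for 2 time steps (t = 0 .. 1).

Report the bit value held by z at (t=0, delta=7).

0

t0.Δ0 z=0 n1=0 y=0 n0=0 n2=0 v=1 clk=0 p=0 u=1 r=1 x=0
t0.Δ1 z=0 n1=0 y=0 n0=0 n2=0 v=1 clk=1 p=0 u=1 r=1 x=0
t0.Δ2 z=0 n1=0 y=1 n0=0 n2=0 v=1 clk=1 p=0 u=1 r=1 x=0
t0.Δ3 z=0 n1=1 y=1 n0=1 n2=0 v=1 clk=1 p=1 u=1 r=1 x=0
t0.Δ4 z=0 n1=1 y=1 n0=1 n2=0 v=1 clk=1 p=0 u=1 r=0 x=1
t0.Δ5 z=1 n1=1 y=1 n0=0 n2=0 v=1 clk=1 p=0 u=1 r=1 x=1
t0.Δ6 z=0 n1=1 y=1 n0=0 n2=0 v=1 clk=1 p=1 u=1 r=1 x=1
t0.Δ7 z=0 n1=1 y=1 n0=0 n2=0 v=1 clk=1 p=1 u=1 r=0 x=1
t0.Δ8 z=1 n1=1 y=1 n0=0 n2=0 v=1 clk=1 p=1 u=1 r=0 x=1
t1.Δ0 z=1 n1=1 y=1 n0=0 n2=0 v=1 clk=1 p=1 u=1 r=0 x=1
t1.Δ1 z=1 n1=1 y=1 n0=0 n2=0 v=1 clk=0 p=1 u=1 r=0 x=1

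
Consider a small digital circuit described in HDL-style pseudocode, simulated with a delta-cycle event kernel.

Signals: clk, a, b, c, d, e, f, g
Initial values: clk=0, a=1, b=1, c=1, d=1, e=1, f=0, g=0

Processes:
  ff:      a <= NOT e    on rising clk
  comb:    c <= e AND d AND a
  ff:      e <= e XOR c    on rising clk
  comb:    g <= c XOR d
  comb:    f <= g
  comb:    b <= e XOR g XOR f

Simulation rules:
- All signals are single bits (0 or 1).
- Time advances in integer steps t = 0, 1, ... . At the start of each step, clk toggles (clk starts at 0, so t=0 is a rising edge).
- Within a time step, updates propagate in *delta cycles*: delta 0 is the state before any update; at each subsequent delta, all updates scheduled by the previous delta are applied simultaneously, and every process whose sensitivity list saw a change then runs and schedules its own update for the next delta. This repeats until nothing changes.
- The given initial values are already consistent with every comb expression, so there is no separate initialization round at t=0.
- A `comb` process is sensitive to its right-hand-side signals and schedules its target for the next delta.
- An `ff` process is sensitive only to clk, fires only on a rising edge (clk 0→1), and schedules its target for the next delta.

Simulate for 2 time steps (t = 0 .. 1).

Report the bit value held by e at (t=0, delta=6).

0

t=0 Δ0: g=0 e=1 b=1 clk=0 a=1 d=1 f=0 c=1
  Δ1: clk:0→1
  Δ2: e:1→0, a:1→0
  Δ3: b:1→0, c:1→0
  Δ4: g:0→1
  Δ5: b:0→1, f:0→1
  Δ6: b:1→0
  (6Δ to stable)
t=1 Δ0: g=1 e=0 b=0 clk=1 a=0 d=1 f=1 c=0
  Δ1: clk:1→0
  (1Δ to stable)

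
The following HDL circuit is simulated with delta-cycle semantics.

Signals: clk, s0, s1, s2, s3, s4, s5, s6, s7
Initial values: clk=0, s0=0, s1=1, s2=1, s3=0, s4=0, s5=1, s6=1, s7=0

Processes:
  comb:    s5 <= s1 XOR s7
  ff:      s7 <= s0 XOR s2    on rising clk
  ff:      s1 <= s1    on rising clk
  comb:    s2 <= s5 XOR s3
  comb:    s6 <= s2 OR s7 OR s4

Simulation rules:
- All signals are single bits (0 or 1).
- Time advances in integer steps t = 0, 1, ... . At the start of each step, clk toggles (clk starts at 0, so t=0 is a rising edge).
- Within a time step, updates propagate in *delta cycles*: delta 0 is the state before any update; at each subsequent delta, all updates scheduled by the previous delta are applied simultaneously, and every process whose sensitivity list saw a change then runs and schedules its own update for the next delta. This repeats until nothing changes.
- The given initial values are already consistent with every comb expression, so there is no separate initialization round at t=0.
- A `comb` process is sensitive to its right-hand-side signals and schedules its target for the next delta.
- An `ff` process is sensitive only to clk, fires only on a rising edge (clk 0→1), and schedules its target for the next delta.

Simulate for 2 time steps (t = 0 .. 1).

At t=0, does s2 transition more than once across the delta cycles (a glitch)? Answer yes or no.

t=0 Δ0: s6=1 s4=0 s5=1 clk=0 s2=1 s0=0 s7=0 s1=1 s3=0
  Δ1: clk:0→1
  Δ2: s7:0→1
  Δ3: s5:1→0
  Δ4: s2:1→0
  (4Δ to stable)
t=1 Δ0: s6=1 s4=0 s5=0 clk=1 s2=0 s0=0 s7=1 s1=1 s3=0
  Δ1: clk:1→0
  (1Δ to stable)

no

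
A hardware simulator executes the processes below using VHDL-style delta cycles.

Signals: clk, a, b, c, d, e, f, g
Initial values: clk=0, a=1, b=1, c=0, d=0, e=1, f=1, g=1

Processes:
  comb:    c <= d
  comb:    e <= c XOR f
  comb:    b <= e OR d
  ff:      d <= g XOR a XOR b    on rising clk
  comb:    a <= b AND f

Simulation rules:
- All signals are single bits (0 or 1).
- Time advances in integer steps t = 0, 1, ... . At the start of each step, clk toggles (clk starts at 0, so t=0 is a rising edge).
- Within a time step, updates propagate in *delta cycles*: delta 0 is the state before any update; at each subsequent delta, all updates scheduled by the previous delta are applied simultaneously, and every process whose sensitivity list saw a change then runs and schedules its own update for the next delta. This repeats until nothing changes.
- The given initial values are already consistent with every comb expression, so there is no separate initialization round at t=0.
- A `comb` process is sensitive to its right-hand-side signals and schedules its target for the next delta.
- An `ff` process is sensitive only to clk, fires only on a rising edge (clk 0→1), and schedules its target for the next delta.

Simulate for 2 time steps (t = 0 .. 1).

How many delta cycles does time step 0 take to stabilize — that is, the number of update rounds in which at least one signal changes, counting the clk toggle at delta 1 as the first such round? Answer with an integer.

t=0 Δ0: b=1 c=0 f=1 a=1 g=1 d=0 e=1 clk=0
  Δ1: clk:0→1
  Δ2: d:0→1
  Δ3: c:0→1
  Δ4: e:1→0
  (4Δ to stable)
t=1 Δ0: b=1 c=1 f=1 a=1 g=1 d=1 e=0 clk=1
  Δ1: clk:1→0
  (1Δ to stable)

4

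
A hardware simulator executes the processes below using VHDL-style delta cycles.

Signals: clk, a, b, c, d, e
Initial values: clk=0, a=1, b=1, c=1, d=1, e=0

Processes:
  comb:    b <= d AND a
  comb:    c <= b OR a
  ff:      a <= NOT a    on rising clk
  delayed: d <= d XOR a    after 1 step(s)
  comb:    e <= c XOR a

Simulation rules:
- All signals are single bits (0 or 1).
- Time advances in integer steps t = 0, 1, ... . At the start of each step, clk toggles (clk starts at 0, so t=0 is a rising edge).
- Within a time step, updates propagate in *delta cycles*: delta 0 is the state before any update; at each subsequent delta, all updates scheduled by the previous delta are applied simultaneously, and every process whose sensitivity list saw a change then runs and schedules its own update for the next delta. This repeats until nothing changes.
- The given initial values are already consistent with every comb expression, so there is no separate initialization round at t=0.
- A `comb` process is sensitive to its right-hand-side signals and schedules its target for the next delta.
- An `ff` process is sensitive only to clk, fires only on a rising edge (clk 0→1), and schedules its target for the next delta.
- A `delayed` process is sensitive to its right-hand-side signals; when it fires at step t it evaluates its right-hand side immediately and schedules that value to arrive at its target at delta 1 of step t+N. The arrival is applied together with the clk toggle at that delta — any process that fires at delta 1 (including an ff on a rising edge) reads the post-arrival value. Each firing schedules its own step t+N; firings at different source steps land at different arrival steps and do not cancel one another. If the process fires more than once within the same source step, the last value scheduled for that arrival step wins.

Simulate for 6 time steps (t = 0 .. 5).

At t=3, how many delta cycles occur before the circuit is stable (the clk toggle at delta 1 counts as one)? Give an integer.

2

[bits: clk,d,c,a,b,e]
t=0: Δ0=011110 Δ1=111110 Δ2=111010 Δ3=111001 Δ4=110001 Δ5=110000 | 5Δ
t=1: Δ0=110000 Δ1=010000 | 1Δ
t=2: Δ0=010000 Δ1=110000 Δ2=110100 Δ3=111111 Δ4=111110 | 4Δ
t=3: Δ0=111110 Δ1=001110 Δ2=001100 | 2Δ
t=4: Δ0=001100 Δ1=111100 Δ2=111010 Δ3=111001 Δ4=110001 Δ5=110000 | 5Δ
t=5: Δ0=110000 Δ1=010000 | 1Δ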